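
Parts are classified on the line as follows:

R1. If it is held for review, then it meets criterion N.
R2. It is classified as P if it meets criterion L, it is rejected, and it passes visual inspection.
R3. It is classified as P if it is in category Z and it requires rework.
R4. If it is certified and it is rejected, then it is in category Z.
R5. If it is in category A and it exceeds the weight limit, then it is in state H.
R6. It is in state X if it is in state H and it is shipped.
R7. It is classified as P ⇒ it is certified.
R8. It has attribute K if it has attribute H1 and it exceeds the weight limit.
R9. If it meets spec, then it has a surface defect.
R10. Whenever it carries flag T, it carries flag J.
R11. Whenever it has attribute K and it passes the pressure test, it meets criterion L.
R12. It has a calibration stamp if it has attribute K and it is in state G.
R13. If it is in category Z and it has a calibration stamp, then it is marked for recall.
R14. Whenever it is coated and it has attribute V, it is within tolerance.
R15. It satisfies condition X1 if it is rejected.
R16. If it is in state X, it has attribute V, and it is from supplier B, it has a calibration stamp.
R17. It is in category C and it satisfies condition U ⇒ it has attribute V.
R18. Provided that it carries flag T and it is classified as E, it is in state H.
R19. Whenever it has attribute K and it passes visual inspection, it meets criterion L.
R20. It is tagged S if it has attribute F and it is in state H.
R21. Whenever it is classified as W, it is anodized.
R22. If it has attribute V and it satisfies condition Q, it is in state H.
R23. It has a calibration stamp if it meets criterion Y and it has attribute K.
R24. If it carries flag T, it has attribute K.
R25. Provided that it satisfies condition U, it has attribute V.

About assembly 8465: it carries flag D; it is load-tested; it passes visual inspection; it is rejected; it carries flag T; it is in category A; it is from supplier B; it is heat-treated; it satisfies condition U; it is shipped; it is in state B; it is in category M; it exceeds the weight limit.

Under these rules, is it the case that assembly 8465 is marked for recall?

By R5 (it is in category A, it exceeds the weight limit): it is in state H.
By R6 (it is in state H, it is shipped): it is in state X.
By R24 (it carries flag T): it has attribute K.
By R25 (it satisfies condition U): it has attribute V.
By R16 (it is in state X, it has attribute V, it is from supplier B): it has a calibration stamp.
By R19 (it has attribute K, it passes visual inspection): it meets criterion L.
By R2 (it meets criterion L, it is rejected, it passes visual inspection): it is classified as P.
By R7 (it is classified as P): it is certified.
By R4 (it is certified, it is rejected): it is in category Z.
By R13 (it is in category Z, it has a calibration stamp): it is marked for recall.

Yes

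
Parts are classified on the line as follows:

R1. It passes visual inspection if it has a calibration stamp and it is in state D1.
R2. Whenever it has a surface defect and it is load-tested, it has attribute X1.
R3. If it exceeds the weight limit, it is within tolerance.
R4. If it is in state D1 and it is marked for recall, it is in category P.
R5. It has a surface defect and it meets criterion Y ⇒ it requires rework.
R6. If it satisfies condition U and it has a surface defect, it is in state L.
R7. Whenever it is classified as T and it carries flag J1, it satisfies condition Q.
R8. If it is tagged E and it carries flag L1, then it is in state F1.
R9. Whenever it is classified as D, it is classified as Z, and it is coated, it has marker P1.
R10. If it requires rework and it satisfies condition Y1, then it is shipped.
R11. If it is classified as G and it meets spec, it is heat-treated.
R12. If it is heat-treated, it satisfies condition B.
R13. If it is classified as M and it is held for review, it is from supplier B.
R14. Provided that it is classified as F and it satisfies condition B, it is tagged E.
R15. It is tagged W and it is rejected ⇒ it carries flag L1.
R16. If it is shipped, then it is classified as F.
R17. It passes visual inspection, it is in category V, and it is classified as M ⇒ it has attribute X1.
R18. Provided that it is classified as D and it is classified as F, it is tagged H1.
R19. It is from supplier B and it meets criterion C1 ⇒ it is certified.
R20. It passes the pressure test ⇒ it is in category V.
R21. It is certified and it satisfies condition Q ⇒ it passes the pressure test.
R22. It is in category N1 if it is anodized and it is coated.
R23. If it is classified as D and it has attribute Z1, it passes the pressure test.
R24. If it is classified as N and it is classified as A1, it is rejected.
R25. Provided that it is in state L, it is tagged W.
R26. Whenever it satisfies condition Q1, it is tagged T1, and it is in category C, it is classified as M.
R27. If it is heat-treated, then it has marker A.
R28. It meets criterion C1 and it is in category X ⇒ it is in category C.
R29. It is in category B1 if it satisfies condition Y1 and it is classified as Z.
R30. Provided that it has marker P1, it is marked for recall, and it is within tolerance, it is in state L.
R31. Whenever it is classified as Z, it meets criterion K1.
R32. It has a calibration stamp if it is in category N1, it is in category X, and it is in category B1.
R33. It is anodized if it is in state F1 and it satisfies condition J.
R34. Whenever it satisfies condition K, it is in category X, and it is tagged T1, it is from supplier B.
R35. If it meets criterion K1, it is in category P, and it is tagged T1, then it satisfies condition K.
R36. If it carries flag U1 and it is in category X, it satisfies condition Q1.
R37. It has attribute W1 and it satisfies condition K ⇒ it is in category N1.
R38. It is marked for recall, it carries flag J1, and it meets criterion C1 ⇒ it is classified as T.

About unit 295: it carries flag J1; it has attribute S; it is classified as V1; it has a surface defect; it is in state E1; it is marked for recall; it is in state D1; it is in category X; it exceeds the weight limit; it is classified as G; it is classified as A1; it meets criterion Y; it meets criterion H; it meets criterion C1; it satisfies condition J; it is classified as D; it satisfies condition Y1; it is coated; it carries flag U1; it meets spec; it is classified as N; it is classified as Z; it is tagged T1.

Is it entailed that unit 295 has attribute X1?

By R3 (it exceeds the weight limit): it is within tolerance.
By R4 (it is in state D1, it is marked for recall): it is in category P.
By R5 (it has a surface defect, it meets criterion Y): it requires rework.
By R9 (it is classified as D, it is classified as Z, it is coated): it has marker P1.
By R10 (it requires rework, it satisfies condition Y1): it is shipped.
By R11 (it is classified as G, it meets spec): it is heat-treated.
By R12 (it is heat-treated): it satisfies condition B.
By R16 (it is shipped): it is classified as F.
By R24 (it is classified as N, it is classified as A1): it is rejected.
By R28 (it meets criterion C1, it is in category X): it is in category C.
By R29 (it satisfies condition Y1, it is classified as Z): it is in category B1.
By R30 (it has marker P1, it is marked for recall, it is within tolerance): it is in state L.
By R31 (it is classified as Z): it meets criterion K1.
By R35 (it meets criterion K1, it is in category P, it is tagged T1): it satisfies condition K.
By R36 (it carries flag U1, it is in category X): it satisfies condition Q1.
By R38 (it is marked for recall, it carries flag J1, it meets criterion C1): it is classified as T.
By R7 (it is classified as T, it carries flag J1): it satisfies condition Q.
By R14 (it is classified as F, it satisfies condition B): it is tagged E.
By R25 (it is in state L): it is tagged W.
By R26 (it satisfies condition Q1, it is tagged T1, it is in category C): it is classified as M.
By R34 (it satisfies condition K, it is in category X, it is tagged T1): it is from supplier B.
By R15 (it is tagged W, it is rejected): it carries flag L1.
By R19 (it is from supplier B, it meets criterion C1): it is certified.
By R21 (it is certified, it satisfies condition Q): it passes the pressure test.
By R8 (it is tagged E, it carries flag L1): it is in state F1.
By R20 (it passes the pressure test): it is in category V.
By R33 (it is in state F1, it satisfies condition J): it is anodized.
By R22 (it is anodized, it is coated): it is in category N1.
By R32 (it is in category N1, it is in category X, it is in category B1): it has a calibration stamp.
By R1 (it has a calibration stamp, it is in state D1): it passes visual inspection.
By R17 (it passes visual inspection, it is in category V, it is classified as M): it has attribute X1.

Yes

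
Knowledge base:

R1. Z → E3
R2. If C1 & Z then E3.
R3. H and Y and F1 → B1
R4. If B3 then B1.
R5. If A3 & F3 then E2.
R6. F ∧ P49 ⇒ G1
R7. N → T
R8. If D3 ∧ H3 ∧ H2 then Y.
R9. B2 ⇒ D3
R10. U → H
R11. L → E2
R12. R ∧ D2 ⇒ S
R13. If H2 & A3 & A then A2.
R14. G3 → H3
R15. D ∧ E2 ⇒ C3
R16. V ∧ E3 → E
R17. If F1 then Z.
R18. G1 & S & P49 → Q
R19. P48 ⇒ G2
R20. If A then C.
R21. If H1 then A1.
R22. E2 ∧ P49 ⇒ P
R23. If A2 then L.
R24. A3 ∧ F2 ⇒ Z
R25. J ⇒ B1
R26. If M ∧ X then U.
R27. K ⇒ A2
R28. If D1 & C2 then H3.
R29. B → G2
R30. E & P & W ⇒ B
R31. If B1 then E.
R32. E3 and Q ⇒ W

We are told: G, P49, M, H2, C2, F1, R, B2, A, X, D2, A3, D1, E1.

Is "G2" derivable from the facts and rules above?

Forward chaining from the given facts derives: D3, S, A2, Z, C, L, U, H3, E3, Y, H, E2, P, B1, E.
Rules concluding G2: R19 needs P48; R29 needs B — none of these are established.

No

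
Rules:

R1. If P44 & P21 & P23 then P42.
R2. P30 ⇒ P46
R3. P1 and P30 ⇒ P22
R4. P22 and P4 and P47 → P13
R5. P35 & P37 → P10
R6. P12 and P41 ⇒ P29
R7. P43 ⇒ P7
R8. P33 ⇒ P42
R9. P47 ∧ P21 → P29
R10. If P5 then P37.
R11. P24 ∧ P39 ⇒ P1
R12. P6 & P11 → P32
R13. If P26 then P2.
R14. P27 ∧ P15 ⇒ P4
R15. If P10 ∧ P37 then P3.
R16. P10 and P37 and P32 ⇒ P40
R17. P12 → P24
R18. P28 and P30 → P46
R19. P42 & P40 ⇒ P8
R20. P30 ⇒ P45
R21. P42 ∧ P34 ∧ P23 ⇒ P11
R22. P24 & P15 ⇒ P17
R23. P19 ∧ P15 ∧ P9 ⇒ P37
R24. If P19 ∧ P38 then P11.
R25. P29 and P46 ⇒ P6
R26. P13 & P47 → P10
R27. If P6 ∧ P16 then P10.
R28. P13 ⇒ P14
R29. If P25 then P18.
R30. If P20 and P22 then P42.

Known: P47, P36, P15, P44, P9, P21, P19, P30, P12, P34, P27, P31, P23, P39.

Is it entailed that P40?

P42  (by R1: P44, P21, P23)
P46  (by R2: P30)
P29  (by R9: P47, P21)
P4  (by R14: P27, P15)
P24  (by R17: P12)
P11  (by R21: P42, P34, P23)
P37  (by R23: P19, P15, P9)
P6  (by R25: P29, P46)
P1  (by R11: P24, P39)
P32  (by R12: P6, P11)
P22  (by R3: P1, P30)
P13  (by R4: P22, P4, P47)
P10  (by R26: P13, P47)
P40  (by R16: P10, P37, P32)

Yes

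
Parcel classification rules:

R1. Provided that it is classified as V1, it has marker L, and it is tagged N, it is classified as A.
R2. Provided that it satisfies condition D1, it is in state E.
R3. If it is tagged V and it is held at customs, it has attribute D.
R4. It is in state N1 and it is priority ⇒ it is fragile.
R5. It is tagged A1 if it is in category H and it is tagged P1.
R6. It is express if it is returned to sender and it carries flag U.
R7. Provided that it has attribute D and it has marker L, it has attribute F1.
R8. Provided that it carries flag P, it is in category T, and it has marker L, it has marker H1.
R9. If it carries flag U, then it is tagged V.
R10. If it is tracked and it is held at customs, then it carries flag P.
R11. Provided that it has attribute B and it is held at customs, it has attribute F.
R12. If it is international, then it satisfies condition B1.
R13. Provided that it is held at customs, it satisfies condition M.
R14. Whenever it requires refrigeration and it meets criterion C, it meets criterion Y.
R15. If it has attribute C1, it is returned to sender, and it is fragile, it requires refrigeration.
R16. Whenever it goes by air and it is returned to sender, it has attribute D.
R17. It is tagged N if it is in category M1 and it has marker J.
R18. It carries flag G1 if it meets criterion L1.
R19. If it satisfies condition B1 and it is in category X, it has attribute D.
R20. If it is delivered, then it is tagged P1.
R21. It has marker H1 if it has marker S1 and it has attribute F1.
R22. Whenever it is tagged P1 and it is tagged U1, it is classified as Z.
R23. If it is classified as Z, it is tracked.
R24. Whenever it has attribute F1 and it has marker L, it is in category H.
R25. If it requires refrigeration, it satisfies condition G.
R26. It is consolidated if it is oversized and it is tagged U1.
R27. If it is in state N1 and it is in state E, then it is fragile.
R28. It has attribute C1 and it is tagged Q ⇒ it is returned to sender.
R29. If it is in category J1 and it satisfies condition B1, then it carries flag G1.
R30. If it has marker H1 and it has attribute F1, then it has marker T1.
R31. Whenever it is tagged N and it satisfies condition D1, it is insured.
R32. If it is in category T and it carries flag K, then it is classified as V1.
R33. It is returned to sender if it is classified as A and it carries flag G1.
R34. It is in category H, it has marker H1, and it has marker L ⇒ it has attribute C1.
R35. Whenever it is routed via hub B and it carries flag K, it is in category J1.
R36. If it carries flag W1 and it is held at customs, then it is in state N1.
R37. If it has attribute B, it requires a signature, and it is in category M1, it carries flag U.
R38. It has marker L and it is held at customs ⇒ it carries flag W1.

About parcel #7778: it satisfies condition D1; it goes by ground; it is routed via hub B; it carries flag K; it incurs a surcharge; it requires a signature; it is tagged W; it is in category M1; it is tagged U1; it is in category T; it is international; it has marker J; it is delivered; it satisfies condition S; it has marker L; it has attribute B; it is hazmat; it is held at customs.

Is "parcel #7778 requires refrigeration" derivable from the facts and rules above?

By R2 (it satisfies condition D1): it is in state E.
By R12 (it is international): it satisfies condition B1.
By R17 (it is in category M1, it has marker J): it is tagged N.
By R20 (it is delivered): it is tagged P1.
By R22 (it is tagged P1, it is tagged U1): it is classified as Z.
By R23 (it is classified as Z): it is tracked.
By R32 (it is in category T, it carries flag K): it is classified as V1.
By R35 (it is routed via hub B, it carries flag K): it is in category J1.
By R37 (it has attribute B, it requires a signature, it is in category M1): it carries flag U.
By R38 (it has marker L, it is held at customs): it carries flag W1.
By R1 (it is classified as V1, it has marker L, it is tagged N): it is classified as A.
By R9 (it carries flag U): it is tagged V.
By R10 (it is tracked, it is held at customs): it carries flag P.
By R29 (it is in category J1, it satisfies condition B1): it carries flag G1.
By R33 (it is classified as A, it carries flag G1): it is returned to sender.
By R36 (it carries flag W1, it is held at customs): it is in state N1.
By R3 (it is tagged V, it is held at customs): it has attribute D.
By R7 (it has attribute D, it has marker L): it has attribute F1.
By R8 (it carries flag P, it is in category T, it has marker L): it has marker H1.
By R24 (it has attribute F1, it has marker L): it is in category H.
By R27 (it is in state N1, it is in state E): it is fragile.
By R34 (it is in category H, it has marker H1, it has marker L): it has attribute C1.
By R15 (it has attribute C1, it is returned to sender, it is fragile): it requires refrigeration.

Yes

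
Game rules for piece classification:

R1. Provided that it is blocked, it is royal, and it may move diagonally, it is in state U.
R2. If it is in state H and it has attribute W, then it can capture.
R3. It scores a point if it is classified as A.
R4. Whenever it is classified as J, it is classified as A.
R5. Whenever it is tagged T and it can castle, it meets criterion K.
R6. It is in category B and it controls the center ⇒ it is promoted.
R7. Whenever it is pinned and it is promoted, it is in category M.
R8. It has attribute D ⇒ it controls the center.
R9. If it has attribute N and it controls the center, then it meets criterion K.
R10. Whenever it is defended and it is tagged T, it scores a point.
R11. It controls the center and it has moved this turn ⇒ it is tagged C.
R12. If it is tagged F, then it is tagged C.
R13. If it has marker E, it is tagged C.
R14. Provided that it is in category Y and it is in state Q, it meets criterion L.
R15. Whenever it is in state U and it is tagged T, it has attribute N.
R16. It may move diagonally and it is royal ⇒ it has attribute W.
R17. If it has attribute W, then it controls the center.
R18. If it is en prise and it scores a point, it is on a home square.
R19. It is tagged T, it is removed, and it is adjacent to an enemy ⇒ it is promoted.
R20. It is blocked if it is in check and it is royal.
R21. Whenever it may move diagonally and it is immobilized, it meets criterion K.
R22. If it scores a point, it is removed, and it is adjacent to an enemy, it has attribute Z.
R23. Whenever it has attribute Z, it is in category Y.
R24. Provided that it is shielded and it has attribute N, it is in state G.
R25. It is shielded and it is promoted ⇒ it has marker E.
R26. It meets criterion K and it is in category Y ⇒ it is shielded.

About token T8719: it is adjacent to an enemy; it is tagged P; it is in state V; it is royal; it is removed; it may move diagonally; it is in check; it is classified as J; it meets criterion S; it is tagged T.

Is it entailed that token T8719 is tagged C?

Yes

By R4 (it is classified as J): it is classified as A.
By R16 (it may move diagonally, it is royal): it has attribute W.
By R17 (it has attribute W): it controls the center.
By R19 (it is tagged T, it is removed, it is adjacent to an enemy): it is promoted.
By R20 (it is in check, it is royal): it is blocked.
By R1 (it is blocked, it is royal, it may move diagonally): it is in state U.
By R3 (it is classified as A): it scores a point.
By R15 (it is in state U, it is tagged T): it has attribute N.
By R22 (it scores a point, it is removed, it is adjacent to an enemy): it has attribute Z.
By R23 (it has attribute Z): it is in category Y.
By R9 (it has attribute N, it controls the center): it meets criterion K.
By R26 (it meets criterion K, it is in category Y): it is shielded.
By R25 (it is shielded, it is promoted): it has marker E.
By R13 (it has marker E): it is tagged C.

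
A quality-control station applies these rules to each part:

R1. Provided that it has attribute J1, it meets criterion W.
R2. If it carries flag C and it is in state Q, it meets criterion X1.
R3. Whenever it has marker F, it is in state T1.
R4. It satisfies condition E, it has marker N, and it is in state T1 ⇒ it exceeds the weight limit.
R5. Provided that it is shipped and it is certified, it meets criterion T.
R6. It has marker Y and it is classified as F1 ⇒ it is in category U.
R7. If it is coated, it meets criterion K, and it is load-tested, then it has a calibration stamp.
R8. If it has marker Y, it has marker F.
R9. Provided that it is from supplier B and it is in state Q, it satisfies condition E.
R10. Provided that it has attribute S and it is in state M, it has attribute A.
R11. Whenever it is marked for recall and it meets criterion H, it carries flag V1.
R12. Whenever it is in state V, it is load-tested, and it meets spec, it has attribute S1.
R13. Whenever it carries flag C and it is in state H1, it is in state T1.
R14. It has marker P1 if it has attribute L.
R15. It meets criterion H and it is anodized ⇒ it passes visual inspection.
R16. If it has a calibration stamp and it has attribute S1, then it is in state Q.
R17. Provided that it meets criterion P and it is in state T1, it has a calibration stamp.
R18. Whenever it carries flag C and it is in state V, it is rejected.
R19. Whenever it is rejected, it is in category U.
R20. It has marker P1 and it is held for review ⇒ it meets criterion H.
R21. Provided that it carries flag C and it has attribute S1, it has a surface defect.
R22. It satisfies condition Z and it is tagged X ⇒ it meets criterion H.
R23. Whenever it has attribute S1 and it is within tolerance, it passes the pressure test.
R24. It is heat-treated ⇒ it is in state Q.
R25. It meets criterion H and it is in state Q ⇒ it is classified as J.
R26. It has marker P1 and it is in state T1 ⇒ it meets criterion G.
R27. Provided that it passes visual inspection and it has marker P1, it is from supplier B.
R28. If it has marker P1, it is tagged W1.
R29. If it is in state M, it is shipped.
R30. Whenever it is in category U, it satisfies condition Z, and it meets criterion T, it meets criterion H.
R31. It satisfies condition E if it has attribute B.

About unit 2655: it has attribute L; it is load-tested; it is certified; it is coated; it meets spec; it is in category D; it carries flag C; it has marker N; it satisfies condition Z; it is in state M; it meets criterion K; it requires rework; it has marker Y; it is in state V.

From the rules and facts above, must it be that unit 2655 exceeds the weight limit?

Forward chaining from the given facts derives: has a calibration stamp, has marker F, has attribute S1, has marker P1, is in state Q, is rejected, is in category U, has a surface defect, is tagged W1, is shipped, meets criterion X1, is in state T1, meets criterion T, meets criterion G, meets criterion H, is classified as J.
The only rule concluding "it exceeds the weight limit" is R4, which needs "it satisfies condition E"; that is never established.

No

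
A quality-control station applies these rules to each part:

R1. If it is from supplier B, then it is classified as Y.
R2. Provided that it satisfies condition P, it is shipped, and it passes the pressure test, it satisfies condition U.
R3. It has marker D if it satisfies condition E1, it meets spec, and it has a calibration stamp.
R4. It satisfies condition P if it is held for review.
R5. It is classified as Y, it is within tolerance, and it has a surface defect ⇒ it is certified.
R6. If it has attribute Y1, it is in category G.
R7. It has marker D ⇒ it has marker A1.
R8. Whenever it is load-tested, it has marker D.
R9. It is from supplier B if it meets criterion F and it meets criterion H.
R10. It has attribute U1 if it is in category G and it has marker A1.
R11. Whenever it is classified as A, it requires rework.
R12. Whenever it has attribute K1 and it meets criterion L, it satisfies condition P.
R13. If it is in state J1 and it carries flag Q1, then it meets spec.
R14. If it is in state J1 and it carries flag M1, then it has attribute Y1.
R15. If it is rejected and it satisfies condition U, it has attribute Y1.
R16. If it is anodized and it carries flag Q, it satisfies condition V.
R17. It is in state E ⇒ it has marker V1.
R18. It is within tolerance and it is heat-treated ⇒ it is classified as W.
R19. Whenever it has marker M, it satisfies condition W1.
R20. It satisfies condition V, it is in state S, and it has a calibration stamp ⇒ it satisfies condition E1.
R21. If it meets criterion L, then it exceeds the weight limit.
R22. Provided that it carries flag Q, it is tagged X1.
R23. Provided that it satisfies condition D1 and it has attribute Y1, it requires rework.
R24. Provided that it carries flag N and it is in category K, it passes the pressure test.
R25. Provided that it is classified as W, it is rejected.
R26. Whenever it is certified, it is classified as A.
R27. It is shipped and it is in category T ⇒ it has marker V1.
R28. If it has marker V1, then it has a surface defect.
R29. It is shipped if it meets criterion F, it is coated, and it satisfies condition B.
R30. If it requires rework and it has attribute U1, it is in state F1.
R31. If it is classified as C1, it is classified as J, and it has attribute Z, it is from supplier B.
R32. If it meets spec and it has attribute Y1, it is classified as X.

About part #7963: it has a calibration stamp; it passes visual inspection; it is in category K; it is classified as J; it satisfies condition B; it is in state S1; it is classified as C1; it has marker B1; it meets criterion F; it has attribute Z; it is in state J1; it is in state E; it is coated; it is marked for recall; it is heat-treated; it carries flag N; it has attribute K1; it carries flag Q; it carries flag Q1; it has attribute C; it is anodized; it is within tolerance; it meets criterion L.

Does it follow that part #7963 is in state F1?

No

Forward chaining from the given facts derives: satisfies condition P, meets spec, satisfies condition V, has marker V1, is classified as W, exceeds the weight limit, is tagged X1, passes the pressure test, is rejected, has a surface defect, is shipped, is from supplier B, is classified as Y, satisfies condition U, is certified, has attribute Y1, is classified as A, is classified as X, is in category G, requires rework.
The only rule concluding "it is in state F1" is R30, which needs "it has attribute U1"; that is never established.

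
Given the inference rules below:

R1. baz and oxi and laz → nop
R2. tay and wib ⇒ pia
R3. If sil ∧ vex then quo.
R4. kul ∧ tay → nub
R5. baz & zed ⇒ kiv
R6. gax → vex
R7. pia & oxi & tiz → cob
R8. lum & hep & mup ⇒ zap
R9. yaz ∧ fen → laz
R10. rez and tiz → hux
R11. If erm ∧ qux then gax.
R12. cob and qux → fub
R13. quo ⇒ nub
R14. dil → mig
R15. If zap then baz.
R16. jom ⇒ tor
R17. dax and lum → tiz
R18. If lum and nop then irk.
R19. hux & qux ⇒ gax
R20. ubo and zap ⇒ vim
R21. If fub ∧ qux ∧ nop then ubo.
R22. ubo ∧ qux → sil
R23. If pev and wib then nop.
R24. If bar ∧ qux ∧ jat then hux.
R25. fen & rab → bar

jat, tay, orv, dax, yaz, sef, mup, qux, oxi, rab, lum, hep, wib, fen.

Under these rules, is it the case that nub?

Yes

pia  (by R2: tay, wib)
zap  (by R8: lum, hep, mup)
laz  (by R9: yaz, fen)
baz  (by R15: zap)
tiz  (by R17: dax, lum)
bar  (by R25: fen, rab)
nop  (by R1: baz, oxi, laz)
cob  (by R7: pia, oxi, tiz)
fub  (by R12: cob, qux)
ubo  (by R21: fub, qux, nop)
sil  (by R22: ubo, qux)
hux  (by R24: bar, qux, jat)
gax  (by R19: hux, qux)
vex  (by R6: gax)
quo  (by R3: sil, vex)
nub  (by R13: quo)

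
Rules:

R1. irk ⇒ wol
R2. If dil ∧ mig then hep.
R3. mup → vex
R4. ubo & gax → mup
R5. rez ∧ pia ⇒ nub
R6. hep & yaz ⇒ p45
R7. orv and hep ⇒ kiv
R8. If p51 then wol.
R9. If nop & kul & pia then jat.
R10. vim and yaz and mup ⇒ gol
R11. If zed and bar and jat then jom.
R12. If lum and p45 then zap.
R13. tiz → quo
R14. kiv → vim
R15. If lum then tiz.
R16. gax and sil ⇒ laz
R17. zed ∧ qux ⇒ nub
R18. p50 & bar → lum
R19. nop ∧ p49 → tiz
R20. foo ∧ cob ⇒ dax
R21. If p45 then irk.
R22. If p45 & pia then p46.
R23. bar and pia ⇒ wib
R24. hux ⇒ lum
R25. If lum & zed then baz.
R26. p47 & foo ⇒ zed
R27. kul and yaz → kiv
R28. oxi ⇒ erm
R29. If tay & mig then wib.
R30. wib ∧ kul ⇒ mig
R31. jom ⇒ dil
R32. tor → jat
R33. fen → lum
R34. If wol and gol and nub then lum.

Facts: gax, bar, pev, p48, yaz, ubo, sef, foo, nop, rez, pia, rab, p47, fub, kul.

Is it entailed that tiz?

Yes

mup  (by R4: ubo, gax)
nub  (by R5: rez, pia)
jat  (by R9: nop, kul, pia)
wib  (by R23: bar, pia)
zed  (by R26: p47, foo)
kiv  (by R27: kul, yaz)
mig  (by R30: wib, kul)
jom  (by R11: zed, bar, jat)
vim  (by R14: kiv)
dil  (by R31: jom)
hep  (by R2: dil, mig)
p45  (by R6: hep, yaz)
gol  (by R10: vim, yaz, mup)
irk  (by R21: p45)
wol  (by R1: irk)
lum  (by R34: wol, gol, nub)
tiz  (by R15: lum)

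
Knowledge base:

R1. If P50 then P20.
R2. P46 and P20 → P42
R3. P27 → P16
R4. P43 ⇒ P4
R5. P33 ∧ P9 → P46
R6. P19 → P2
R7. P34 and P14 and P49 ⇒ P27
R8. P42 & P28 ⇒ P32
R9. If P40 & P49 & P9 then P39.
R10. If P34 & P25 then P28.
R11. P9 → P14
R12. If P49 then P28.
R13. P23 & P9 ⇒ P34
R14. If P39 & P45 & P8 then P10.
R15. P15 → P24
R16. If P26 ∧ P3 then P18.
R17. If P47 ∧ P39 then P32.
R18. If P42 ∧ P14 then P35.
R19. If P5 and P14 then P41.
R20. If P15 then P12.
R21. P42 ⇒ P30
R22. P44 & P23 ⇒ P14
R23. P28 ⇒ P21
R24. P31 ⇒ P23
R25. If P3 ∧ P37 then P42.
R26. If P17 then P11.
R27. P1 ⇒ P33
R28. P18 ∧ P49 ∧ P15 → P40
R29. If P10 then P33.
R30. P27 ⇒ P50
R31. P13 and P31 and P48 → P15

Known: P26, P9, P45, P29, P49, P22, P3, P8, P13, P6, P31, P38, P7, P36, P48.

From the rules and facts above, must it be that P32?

Yes

P14  (by R11: P9)
P28  (by R12: P49)
P18  (by R16: P26, P3)
P23  (by R24: P31)
P15  (by R31: P13, P31, P48)
P34  (by R13: P23, P9)
P40  (by R28: P18, P49, P15)
P27  (by R7: P34, P14, P49)
P39  (by R9: P40, P49, P9)
P10  (by R14: P39, P45, P8)
P33  (by R29: P10)
P50  (by R30: P27)
P20  (by R1: P50)
P46  (by R5: P33, P9)
P42  (by R2: P46, P20)
P32  (by R8: P42, P28)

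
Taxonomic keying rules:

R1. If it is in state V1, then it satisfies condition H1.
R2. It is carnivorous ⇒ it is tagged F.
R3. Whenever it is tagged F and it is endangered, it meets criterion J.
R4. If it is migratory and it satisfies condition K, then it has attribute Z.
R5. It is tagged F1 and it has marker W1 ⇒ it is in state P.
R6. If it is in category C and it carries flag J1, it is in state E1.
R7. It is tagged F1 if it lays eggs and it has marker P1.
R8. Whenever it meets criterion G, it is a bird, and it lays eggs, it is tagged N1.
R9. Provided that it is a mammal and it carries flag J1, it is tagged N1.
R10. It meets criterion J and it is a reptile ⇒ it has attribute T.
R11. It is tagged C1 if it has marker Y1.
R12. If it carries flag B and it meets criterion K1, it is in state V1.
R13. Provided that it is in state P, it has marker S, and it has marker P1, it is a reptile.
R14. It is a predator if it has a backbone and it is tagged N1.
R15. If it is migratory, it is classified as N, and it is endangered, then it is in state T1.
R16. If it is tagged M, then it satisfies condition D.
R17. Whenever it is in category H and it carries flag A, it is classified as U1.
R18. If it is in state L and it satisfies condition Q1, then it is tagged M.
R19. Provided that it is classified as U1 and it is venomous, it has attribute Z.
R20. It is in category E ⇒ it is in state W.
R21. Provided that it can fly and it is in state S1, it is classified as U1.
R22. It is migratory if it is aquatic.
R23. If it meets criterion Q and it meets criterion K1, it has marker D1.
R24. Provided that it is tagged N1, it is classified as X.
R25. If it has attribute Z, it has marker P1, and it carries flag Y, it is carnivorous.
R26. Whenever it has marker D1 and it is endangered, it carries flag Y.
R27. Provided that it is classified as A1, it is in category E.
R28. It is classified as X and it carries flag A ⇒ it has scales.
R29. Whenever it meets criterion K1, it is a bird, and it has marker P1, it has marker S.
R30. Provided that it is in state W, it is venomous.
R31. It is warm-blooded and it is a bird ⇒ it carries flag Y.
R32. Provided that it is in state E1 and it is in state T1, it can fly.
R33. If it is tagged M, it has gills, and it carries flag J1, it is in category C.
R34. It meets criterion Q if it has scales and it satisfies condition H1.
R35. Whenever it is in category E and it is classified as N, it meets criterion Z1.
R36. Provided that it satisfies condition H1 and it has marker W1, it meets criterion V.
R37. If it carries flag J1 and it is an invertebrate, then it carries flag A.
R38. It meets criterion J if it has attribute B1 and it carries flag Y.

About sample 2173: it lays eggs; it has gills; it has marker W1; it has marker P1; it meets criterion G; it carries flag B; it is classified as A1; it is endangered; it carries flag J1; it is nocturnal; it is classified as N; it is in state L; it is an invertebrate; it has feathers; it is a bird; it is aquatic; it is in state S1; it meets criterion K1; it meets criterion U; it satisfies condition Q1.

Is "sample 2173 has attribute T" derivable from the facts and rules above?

By R7 (it lays eggs, it has marker P1): it is tagged F1.
By R8 (it meets criterion G, it is a bird, it lays eggs): it is tagged N1.
By R12 (it carries flag B, it meets criterion K1): it is in state V1.
By R18 (it is in state L, it satisfies condition Q1): it is tagged M.
By R22 (it is aquatic): it is migratory.
By R24 (it is tagged N1): it is classified as X.
By R27 (it is classified as A1): it is in category E.
By R29 (it meets criterion K1, it is a bird, it has marker P1): it has marker S.
By R33 (it is tagged M, it has gills, it carries flag J1): it is in category C.
By R37 (it carries flag J1, it is an invertebrate): it carries flag A.
By R1 (it is in state V1): it satisfies condition H1.
By R5 (it is tagged F1, it has marker W1): it is in state P.
By R6 (it is in category C, it carries flag J1): it is in state E1.
By R13 (it is in state P, it has marker S, it has marker P1): it is a reptile.
By R15 (it is migratory, it is classified as N, it is endangered): it is in state T1.
By R20 (it is in category E): it is in state W.
By R28 (it is classified as X, it carries flag A): it has scales.
By R30 (it is in state W): it is venomous.
By R32 (it is in state E1, it is in state T1): it can fly.
By R34 (it has scales, it satisfies condition H1): it meets criterion Q.
By R21 (it can fly, it is in state S1): it is classified as U1.
By R23 (it meets criterion Q, it meets criterion K1): it has marker D1.
By R26 (it has marker D1, it is endangered): it carries flag Y.
By R19 (it is classified as U1, it is venomous): it has attribute Z.
By R25 (it has attribute Z, it has marker P1, it carries flag Y): it is carnivorous.
By R2 (it is carnivorous): it is tagged F.
By R3 (it is tagged F, it is endangered): it meets criterion J.
By R10 (it meets criterion J, it is a reptile): it has attribute T.

Yes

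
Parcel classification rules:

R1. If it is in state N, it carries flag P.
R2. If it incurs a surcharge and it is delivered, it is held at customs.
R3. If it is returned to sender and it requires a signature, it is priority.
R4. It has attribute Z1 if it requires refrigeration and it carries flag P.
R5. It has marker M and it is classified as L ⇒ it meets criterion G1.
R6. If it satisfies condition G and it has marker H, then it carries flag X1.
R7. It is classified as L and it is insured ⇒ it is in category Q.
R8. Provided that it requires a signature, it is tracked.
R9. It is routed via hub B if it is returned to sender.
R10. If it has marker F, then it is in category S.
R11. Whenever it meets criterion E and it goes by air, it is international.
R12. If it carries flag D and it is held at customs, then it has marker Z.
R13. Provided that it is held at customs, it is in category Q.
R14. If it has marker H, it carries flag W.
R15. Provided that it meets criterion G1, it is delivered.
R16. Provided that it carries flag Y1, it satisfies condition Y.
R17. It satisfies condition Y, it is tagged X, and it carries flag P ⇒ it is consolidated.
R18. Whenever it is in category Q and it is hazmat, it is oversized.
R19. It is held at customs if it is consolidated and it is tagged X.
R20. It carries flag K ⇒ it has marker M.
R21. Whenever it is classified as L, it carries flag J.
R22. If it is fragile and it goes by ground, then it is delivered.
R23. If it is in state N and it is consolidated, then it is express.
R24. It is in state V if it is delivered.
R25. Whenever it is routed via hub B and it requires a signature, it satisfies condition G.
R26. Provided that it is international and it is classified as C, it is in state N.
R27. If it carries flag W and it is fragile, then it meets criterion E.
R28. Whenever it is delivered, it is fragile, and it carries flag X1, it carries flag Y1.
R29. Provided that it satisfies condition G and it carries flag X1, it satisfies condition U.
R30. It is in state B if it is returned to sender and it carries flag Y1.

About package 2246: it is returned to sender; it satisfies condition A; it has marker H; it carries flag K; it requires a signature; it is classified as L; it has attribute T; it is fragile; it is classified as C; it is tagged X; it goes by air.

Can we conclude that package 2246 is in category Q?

By R9 (it is returned to sender): it is routed via hub B.
By R14 (it has marker H): it carries flag W.
By R20 (it carries flag K): it has marker M.
By R25 (it is routed via hub B, it requires a signature): it satisfies condition G.
By R27 (it carries flag W, it is fragile): it meets criterion E.
By R5 (it has marker M, it is classified as L): it meets criterion G1.
By R6 (it satisfies condition G, it has marker H): it carries flag X1.
By R11 (it meets criterion E, it goes by air): it is international.
By R15 (it meets criterion G1): it is delivered.
By R26 (it is international, it is classified as C): it is in state N.
By R28 (it is delivered, it is fragile, it carries flag X1): it carries flag Y1.
By R1 (it is in state N): it carries flag P.
By R16 (it carries flag Y1): it satisfies condition Y.
By R17 (it satisfies condition Y, it is tagged X, it carries flag P): it is consolidated.
By R19 (it is consolidated, it is tagged X): it is held at customs.
By R13 (it is held at customs): it is in category Q.

Yes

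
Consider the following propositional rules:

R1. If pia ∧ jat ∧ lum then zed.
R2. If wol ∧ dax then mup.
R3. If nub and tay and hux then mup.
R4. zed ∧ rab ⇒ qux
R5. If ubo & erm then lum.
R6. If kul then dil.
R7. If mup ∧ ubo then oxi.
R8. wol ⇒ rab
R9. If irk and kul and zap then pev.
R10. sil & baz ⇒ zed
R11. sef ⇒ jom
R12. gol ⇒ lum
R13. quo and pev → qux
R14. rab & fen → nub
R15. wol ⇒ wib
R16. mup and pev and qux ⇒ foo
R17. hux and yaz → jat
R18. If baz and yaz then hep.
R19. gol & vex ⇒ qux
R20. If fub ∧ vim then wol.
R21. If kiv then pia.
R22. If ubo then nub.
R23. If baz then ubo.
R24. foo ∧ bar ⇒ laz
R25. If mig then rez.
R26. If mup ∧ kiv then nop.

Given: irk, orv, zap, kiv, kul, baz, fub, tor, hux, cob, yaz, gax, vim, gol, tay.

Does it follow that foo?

pev  (by R9: irk, kul, zap)
lum  (by R12: gol)
jat  (by R17: hux, yaz)
wol  (by R20: fub, vim)
pia  (by R21: kiv)
ubo  (by R23: baz)
zed  (by R1: pia, jat, lum)
rab  (by R8: wol)
nub  (by R22: ubo)
mup  (by R3: nub, tay, hux)
qux  (by R4: zed, rab)
foo  (by R16: mup, pev, qux)

Yes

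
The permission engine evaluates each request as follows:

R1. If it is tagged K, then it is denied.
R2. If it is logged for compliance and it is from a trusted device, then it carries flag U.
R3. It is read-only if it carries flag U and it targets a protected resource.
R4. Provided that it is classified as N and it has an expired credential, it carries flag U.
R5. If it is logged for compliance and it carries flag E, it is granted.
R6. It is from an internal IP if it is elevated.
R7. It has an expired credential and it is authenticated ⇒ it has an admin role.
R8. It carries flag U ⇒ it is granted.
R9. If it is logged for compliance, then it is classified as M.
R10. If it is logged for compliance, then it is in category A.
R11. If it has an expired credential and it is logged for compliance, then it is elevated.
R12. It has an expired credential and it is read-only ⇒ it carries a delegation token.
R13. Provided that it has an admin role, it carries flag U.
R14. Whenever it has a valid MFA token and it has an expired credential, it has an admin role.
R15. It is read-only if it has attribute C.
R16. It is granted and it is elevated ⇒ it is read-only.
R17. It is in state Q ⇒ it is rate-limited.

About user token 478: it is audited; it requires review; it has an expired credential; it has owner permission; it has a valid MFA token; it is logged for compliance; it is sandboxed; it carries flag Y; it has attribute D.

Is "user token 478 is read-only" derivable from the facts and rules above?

By R11 (it has an expired credential, it is logged for compliance): it is elevated.
By R14 (it has a valid MFA token, it has an expired credential): it has an admin role.
By R13 (it has an admin role): it carries flag U.
By R8 (it carries flag U): it is granted.
By R16 (it is granted, it is elevated): it is read-only.

Yes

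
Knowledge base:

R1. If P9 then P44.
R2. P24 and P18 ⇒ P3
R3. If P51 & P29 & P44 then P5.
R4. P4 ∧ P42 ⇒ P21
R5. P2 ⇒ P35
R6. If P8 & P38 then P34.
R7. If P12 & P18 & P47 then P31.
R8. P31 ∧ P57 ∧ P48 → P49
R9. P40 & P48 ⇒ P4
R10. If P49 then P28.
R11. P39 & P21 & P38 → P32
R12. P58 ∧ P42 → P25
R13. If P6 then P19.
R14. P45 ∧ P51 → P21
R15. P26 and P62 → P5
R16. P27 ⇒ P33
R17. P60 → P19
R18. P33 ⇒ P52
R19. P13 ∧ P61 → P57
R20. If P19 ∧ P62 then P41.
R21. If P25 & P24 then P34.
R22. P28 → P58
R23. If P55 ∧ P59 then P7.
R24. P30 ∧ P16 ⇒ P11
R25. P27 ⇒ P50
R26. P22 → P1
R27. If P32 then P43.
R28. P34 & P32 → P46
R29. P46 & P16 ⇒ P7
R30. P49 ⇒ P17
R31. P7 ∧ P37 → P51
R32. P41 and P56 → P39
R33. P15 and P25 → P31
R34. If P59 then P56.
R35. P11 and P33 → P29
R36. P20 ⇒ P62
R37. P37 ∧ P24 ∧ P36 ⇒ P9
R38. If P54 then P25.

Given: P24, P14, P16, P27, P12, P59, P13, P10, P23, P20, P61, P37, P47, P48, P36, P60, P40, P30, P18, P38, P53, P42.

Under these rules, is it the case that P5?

Yes

P31  (by R7: P12, P18, P47)
P4  (by R9: P40, P48)
P33  (by R16: P27)
P19  (by R17: P60)
P57  (by R19: P13, P61)
P11  (by R24: P30, P16)
P56  (by R34: P59)
P29  (by R35: P11, P33)
P62  (by R36: P20)
P9  (by R37: P37, P24, P36)
P44  (by R1: P9)
P21  (by R4: P4, P42)
P49  (by R8: P31, P57, P48)
P28  (by R10: P49)
P41  (by R20: P19, P62)
P58  (by R22: P28)
P39  (by R32: P41, P56)
P32  (by R11: P39, P21, P38)
P25  (by R12: P58, P42)
P34  (by R21: P25, P24)
P46  (by R28: P34, P32)
P7  (by R29: P46, P16)
P51  (by R31: P7, P37)
P5  (by R3: P51, P29, P44)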